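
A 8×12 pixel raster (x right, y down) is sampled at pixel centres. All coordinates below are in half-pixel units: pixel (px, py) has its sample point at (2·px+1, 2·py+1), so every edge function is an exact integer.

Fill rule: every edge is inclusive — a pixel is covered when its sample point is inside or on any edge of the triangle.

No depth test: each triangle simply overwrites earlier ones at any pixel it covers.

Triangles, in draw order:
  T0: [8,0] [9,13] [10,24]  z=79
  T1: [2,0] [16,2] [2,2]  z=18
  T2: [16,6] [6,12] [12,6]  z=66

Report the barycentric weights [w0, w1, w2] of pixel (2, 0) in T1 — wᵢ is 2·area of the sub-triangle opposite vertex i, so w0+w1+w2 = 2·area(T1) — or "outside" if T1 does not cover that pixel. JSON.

T0:
  2·area = 2  (B↔C swapped to make it positive)
  edge (8, 0)→(10, 24): d=(2,24) inclusive
  edge (10, 24)→(9, 13): d=(-1,-11) inclusive
  edge (9, 13)→(8, 0): d=(-1,-13) inclusive
    (4,6)@(9, 13): e=[2,0,0] → █  [on edge]
    (5,6)@(11, 13): e=[-46,22,26] → ·
    (4,7)@(9, 15): e=[6,-2,-2] → ·
  covered (1 px):
    · · · · · · · ·
    · · · · · · · ·
    · · · · · · · ·
    · · · · · · · ·
    · · · · · · · ·
    · · · · · · · ·
    · · · · █ · · ·
    · · · · · · · ·
    · · · · · · · ·
    · · · · · · · ·
    · · · · · · · ·
    · · · · · · · ·
T1:
  2·area = 28
  edge (2, 0)→(16, 2): d=(14,2) inclusive
  edge (16, 2)→(2, 2): d=(-14,0) inclusive
  edge (2, 2)→(2, 0): d=(0,-2) inclusive
    (1,0)@(3, 1): e=[12,14,2] → █
    (2,0)@(5, 1): e=[8,14,6] → █
    (3,0)@(7, 1): e=[4,14,10] → █
    (4,0)@(9, 1): e=[0,14,14] → █  [on edge]
    (5,0)@(11, 1): e=[-4,14,18] → ·
    (1,1)@(3, 3): e=[40,-14,2] → ·
    (2,1)@(5, 3): e=[36,-14,6] → ·
    (3,1)@(7, 3): e=[32,-14,10] → ·
    (4,1)@(9, 3): e=[28,-14,14] → ·
  covered (4 px):
    · █ █ █ █ · · ·
    · · · · · · · ·
    · · · · · · · ·
    · · · · · · · ·
    · · · · · · · ·
    · · · · · · · ·
    · · · · · · · ·
    · · · · · · · ·
    · · · · · · · ·
    · · · · · · · ·
    · · · · · · · ·
    · · · · · · · ·
T2:
  2·area = 24
  edge (16, 6)→(6, 12): d=(-10,6) inclusive
  edge (6, 12)→(12, 6): d=(6,-6) inclusive
  edge (12, 6)→(16, 6): d=(4,0) inclusive
    (7,1)@(15, 3): e=[36,0,-12] → ·  [on edge]
    (6,2)@(13, 5): e=[28,0,-4] → ·  [on edge]
    (5,3)@(11, 7): e=[20,0,4] → █  [on edge]
    (6,3)@(13, 7): e=[8,12,4] → █
    (7,3)@(15, 7): e=[-4,24,4] → ·
    (4,4)@(9, 9): e=[12,0,12] → █  [on edge]
    (5,4)@(11, 9): e=[0,12,12] → █  [on edge]
    (6,4)@(13, 9): e=[-12,24,12] → ·
    (3,5)@(7, 11): e=[4,0,20] → █  [on edge]
    (4,5)@(9, 11): e=[-8,12,20] → ·
    (5,5)@(11, 11): e=[-20,24,20] → ·
    (2,6)@(5, 13): e=[-4,0,28] → ·  [on edge]
    (0,7)@(1, 15): e=[0,-12,36] → ·  [on edge]
    (1,7)@(3, 15): e=[-12,0,36] → ·  [on edge]
    (0,8)@(1, 17): e=[-20,0,44] → ·  [on edge]
  covered (5 px):
    · · · · · · · ·
    · · · · · · · ·
    · · · · · · · ·
    · · · · · █ █ ·
    · · · · █ █ · ·
    · · · █ · · · ·
    · · · · · · · ·
    · · · · · · · ·
    · · · · · · · ·
    · · · · · · · ·
    · · · · · · · ·
    · · · · · · · ·

Result: [14,6,8]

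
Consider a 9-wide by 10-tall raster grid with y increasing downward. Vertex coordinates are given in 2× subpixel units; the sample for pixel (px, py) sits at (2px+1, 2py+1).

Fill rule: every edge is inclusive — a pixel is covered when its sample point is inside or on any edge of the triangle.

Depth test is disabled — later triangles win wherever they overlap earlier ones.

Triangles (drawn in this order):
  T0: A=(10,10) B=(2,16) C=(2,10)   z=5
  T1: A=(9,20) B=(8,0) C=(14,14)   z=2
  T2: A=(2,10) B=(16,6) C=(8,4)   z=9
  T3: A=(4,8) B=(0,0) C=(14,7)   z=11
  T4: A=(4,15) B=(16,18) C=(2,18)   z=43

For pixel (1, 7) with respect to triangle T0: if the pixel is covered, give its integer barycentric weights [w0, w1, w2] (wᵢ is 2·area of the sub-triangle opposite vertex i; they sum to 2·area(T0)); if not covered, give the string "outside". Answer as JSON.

T0:
  2·area = 48
  edge (10, 10)→(2, 16): d=(-8,6) inclusive
  edge (2, 16)→(2, 10): d=(0,-6) inclusive
  edge (2, 10)→(10, 10): d=(8,0) inclusive
    (1,5)@(3, 11): e=[34,6,8] → #
    (2,5)@(5, 11): e=[22,18,8] → #
    (3,5)@(7, 11): e=[10,30,8] → #
    (4,5)@(9, 11): e=[-2,42,8] → ·
    (1,6)@(3, 13): e=[18,6,24] → #
    (3,6)@(7, 13): e=[-6,30,24] → ·
    (1,7)@(3, 15): e=[2,6,40] → #
    (2,7)@(5, 15): e=[-10,18,40] → ·
    (1,8)@(3, 17): e=[-14,6,56] → ·
  covered (6 px):
    · · · · · · · · ·
    · · · · · · · · ·
    · · · · · · · · ·
    · · · · · · · · ·
    · · · · · · · · ·
    · # # # · · · · ·
    · # # · · · · · ·
    · # · · · · · · ·
    · · · · · · · · ·
    · · · · · · · · ·
T1:
  2·area = 106
  edge (9, 20)→(8, 0): d=(-1,-20) inclusive
  edge (8, 0)→(14, 14): d=(6,14) inclusive
  edge (14, 14)→(9, 20): d=(-5,6) inclusive
    (4,1)@(9, 3): e=[17,4,85] → #
    (5,1)@(11, 3): e=[57,-24,73] → ·
    (4,2)@(9, 5): e=[15,16,75] → #
    (5,2)@(11, 5): e=[55,-12,63] → ·
    (4,3)@(9, 7): e=[13,28,65] → #
    (5,3)@(11, 7): e=[53,0,53] → #  [on edge]
    (6,3)@(13, 7): e=[93,-28,41] → ·
    (4,4)@(9, 9): e=[11,40,55] → #
    (6,4)@(13, 9): e=[91,-16,31] → ·
    (4,5)@(9, 11): e=[9,52,45] → #
    (6,5)@(13, 11): e=[89,-4,21] → ·
    (4,6)@(9, 13): e=[7,64,35] → #
  covered (17 px):
    · · · · · · · · ·
    · · · · # · · · ·
    · · · · # · · · ·
    · · · · # # · · ·
    · · · · # # · · ·
    · · · · # # · · ·
    · · · · # # # · ·
    · · · · # # # · ·
    · · · · # # · · ·
    · · · · # · · · ·
T2:
  2·area = 60  (B↔C swapped to make it positive)
  edge (2, 10)→(8, 4): d=(6,-6) inclusive
  edge (8, 4)→(16, 6): d=(8,2) inclusive
  edge (16, 6)→(2, 10): d=(-14,4) inclusive
    (5,0)@(11, 1): e=[0,-30,90] → ·  [on edge]
    (4,1)@(9, 3): e=[0,-10,70] → ·  [on edge]
    (3,2)@(7, 5): e=[0,10,50] → #  [on edge]
    (4,2)@(9, 5): e=[12,6,42] → #
    (5,2)@(11, 5): e=[24,2,34] → #
    (6,2)@(13, 5): e=[36,-2,26] → ·
    (2,3)@(5, 7): e=[0,30,30] → #  [on edge]
    (6,3)@(13, 7): e=[48,14,-2] → ·
    (1,4)@(3, 9): e=[0,50,10] → #  [on edge]
    (3,4)@(7, 9): e=[24,42,-6] → ·
    (4,4)@(9, 9): e=[36,38,-14] → ·
    (5,4)@(11, 9): e=[48,34,-22] → ·
    (0,5)@(1, 11): e=[0,70,-10] → ·  [on edge]
  covered (9 px):
    · · · · · · · · ·
    · · · · · · · · ·
    · · · # # # · · ·
    · · # # # # · · ·
    · # # · · · · · ·
    · · · · · · · · ·
    · · · · · · · · ·
    · · · · · · · · ·
    · · · · · · · · ·
    · · · · · · · · ·
T3:
  2·area = 84
  edge (4, 8)→(0, 0): d=(-4,-8) inclusive
  edge (0, 0)→(14, 7): d=(14,7) inclusive
  edge (14, 7)→(4, 8): d=(-10,1) inclusive
    (0,0)@(1, 1): e=[4,7,73] → #
    (1,0)@(3, 1): e=[20,-7,71] → ·
    (0,1)@(1, 3): e=[-4,35,53] → ·
    (1,1)@(3, 3): e=[12,21,51] → #
    (2,1)@(5, 3): e=[28,7,49] → #
    (3,1)@(7, 3): e=[44,-7,47] → ·
    (1,2)@(3, 5): e=[4,49,31] → #
    (3,2)@(7, 5): e=[36,21,27] → #
    (4,2)@(9, 5): e=[52,7,25] → #
    (5,2)@(11, 5): e=[68,-7,23] → ·
    (1,3)@(3, 7): e=[-4,77,11] → ·
    (2,3)@(5, 7): e=[12,63,9] → #
  covered (12 px):
    # · · · · · · · ·
    · # # · · · · · ·
    · # # # # · · · ·
    · · # # # # # · ·
    · · · · · · · · ·
    · · · · · · · · ·
    · · · · · · · · ·
    · · · · · · · · ·
    · · · · · · · · ·
    · · · · · · · · ·
T4:
  2·area = 42
  edge (4, 15)→(16, 18): d=(12,3) inclusive
  edge (16, 18)→(2, 18): d=(-14,0) inclusive
  edge (2, 18)→(4, 15): d=(2,-3) inclusive
    (1,8)@(3, 17): e=[27,14,1] → #
    (2,8)@(5, 17): e=[21,14,7] → #
    (3,8)@(7, 17): e=[15,14,13] → #
    (4,8)@(9, 17): e=[9,14,19] → #
    (5,8)@(11, 17): e=[3,14,25] → #
    (6,8)@(13, 17): e=[-3,14,31] → ·
    (1,9)@(3, 19): e=[51,-14,5] → ·
    (2,9)@(5, 19): e=[45,-14,11] → ·
    (3,9)@(7, 19): e=[39,-14,17] → ·
    (4,9)@(9, 19): e=[33,-14,23] → ·
    (5,9)@(11, 19): e=[27,-14,29] → ·
  covered (5 px):
    · · · · · · · · ·
    · · · · · · · · ·
    · · · · · · · · ·
    · · · · · · · · ·
    · · · · · · · · ·
    · · · · · · · · ·
    · · · · · · · · ·
    · · · · · · · · ·
    · # # # # # · · ·
    · · · · · · · · ·

Answer: [6,40,2]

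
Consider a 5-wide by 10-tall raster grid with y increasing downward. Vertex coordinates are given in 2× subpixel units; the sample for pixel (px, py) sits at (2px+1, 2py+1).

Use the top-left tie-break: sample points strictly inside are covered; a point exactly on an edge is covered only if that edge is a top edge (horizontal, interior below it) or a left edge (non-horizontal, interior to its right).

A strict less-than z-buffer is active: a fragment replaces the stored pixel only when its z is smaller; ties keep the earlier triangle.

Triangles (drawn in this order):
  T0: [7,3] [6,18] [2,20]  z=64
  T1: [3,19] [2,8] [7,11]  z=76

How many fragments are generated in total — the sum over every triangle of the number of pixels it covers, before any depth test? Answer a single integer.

T0:
  2·area = 58
  edge (7, 3)→(6, 18): d=(-1,15) right/bottom  bias=-1
  edge (6, 18)→(2, 20): d=(-4,2) right/bottom  bias=-1
  edge (2, 20)→(7, 3): d=(5,-17) top-left  bias=+0
    (3,1)@(7, 3): e=[0,58,0] → ·  [on edge]
    (2,5)@(5, 11): e=[22,30,6] → █
    (3,5)@(7, 11): e=[-8,26,40] → ·
    (2,6)@(5, 13): e=[20,22,16] → █
    (3,6)@(7, 13): e=[-10,18,50] → ·
    (2,7)@(5, 15): e=[18,14,26] → █
    (3,7)@(7, 15): e=[-12,10,60] → ·
    (1,8)@(3, 17): e=[46,10,2] → █
    (3,8)@(7, 17): e=[-14,2,70] → ·
    (1,9)@(3, 19): e=[44,2,12] → █
    (2,9)@(5, 19): e=[14,-2,46] → ·
  covered (6 px):
    · · · · ·
    · · · · ·
    · · · · ·
    · · · · ·
    · · · · ·
    · · █ · ·
    · · █ · ·
    · · █ · ·
    · █ █ · ·
    · █ · · ·
T1:
  2·area = 52
  edge (3, 19)→(2, 8): d=(-1,-11) top-left  bias=+0
  edge (2, 8)→(7, 11): d=(5,3) right/bottom  bias=-1
  edge (7, 11)→(3, 19): d=(-4,8) right/bottom  bias=-1
    (4,3)@(9, 7): e=[78,-26,0] → ·  [on edge]
    (1,4)@(3, 9): e=[10,2,40] → █
    (2,4)@(5, 9): e=[32,-4,24] → ·
    (1,5)@(3, 11): e=[8,12,32] → █
    (2,5)@(5, 11): e=[30,6,16] → █
    (3,5)@(7, 11): e=[52,0,0] → ·  [on edge]
    (1,6)@(3, 13): e=[6,22,24] → █
    (3,6)@(7, 13): e=[50,10,-8] → ·
    (1,7)@(3, 15): e=[4,32,16] → █
    (2,7)@(5, 15): e=[26,26,0] → ·  [on edge]
    (1,8)@(3, 17): e=[2,42,8] → █
    (2,8)@(5, 17): e=[24,36,-8] → ·
    (1,9)@(3, 19): e=[0,52,0] → ·  [on edge]
  covered (7 px):
    · · · · ·
    · · · · ·
    · · · · ·
    · · · · ·
    · █ · · ·
    · █ █ · ·
    · █ █ · ·
    · █ · · ·
    · █ · · ·
    · · · · ·

Result: 13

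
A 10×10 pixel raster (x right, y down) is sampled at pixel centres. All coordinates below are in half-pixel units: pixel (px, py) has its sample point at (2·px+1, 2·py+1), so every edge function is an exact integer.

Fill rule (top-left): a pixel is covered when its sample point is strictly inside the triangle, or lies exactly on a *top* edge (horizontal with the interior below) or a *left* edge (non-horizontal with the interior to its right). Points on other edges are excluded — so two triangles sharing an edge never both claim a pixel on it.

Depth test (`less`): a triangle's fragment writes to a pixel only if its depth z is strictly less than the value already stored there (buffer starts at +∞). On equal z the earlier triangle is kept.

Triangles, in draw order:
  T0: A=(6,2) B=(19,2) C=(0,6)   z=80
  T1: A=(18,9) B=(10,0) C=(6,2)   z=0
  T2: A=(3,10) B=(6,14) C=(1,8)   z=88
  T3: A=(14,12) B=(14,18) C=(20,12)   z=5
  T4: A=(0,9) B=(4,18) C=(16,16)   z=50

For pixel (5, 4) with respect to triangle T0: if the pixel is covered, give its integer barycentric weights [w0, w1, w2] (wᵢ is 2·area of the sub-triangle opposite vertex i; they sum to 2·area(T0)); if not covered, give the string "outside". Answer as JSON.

T0:
  2·area = 52
  edge (6, 2)→(19, 2): d=(13,0) top-left  bias=+0
  edge (19, 2)→(0, 6): d=(-19,4) right/bottom  bias=-1
  edge (0, 6)→(6, 2): d=(6,-4) top-left  bias=+0
    (2,1)@(5, 3): e=[13,37,2] → X
    (3,1)@(7, 3): e=[13,29,10] → X
    (4,1)@(9, 3): e=[13,21,18] → X
    (5,1)@(11, 3): e=[13,13,26] → X
    (6,1)@(13, 3): e=[13,5,34] → X
    (7,1)@(15, 3): e=[13,-3,42] → .
    (1,2)@(3, 5): e=[39,7,6] → X
    (2,2)@(5, 5): e=[39,-1,14] → .
    (3,2)@(7, 5): e=[39,-9,22] → .
    (4,2)@(9, 5): e=[39,-17,30] → .
    (5,2)@(11, 5): e=[39,-25,38] → .
    (6,2)@(13, 5): e=[39,-33,46] → .
  covered (6 px):
    . . . . . . . . . .
    . . X X X X X . . .
    . X . . . . . . . .
    . . . . . . . . . .
    . . . . . . . . . .
    . . . . . . . . . .
    . . . . . . . . . .
    . . . . . . . . . .
    . . . . . . . . . .
    . . . . . . . . . .
T1:
  2·area = 52  (B↔C swapped to make it positive)
  edge (18, 9)→(6, 2): d=(-12,-7) top-left  bias=+0
  edge (6, 2)→(10, 0): d=(4,-2) top-left  bias=+0
  edge (10, 0)→(18, 9): d=(8,9) right/bottom  bias=-1
    (4,0)@(9, 1): e=[33,2,17] → X
    (5,0)@(11, 1): e=[47,6,-1] → .
    (4,1)@(9, 3): e=[9,10,33] → X
    (5,1)@(11, 3): e=[23,14,15] → X
    (6,1)@(13, 3): e=[37,18,-3] → .
    (4,2)@(9, 5): e=[-15,18,49] → .
    (5,2)@(11, 5): e=[-1,22,31] → .
    (6,2)@(13, 5): e=[13,26,13] → X
    (7,2)@(15, 5): e=[27,30,-5] → .
    (6,3)@(13, 7): e=[-11,34,29] → .
    (7,3)@(15, 7): e=[3,38,11] → X
    (8,3)@(17, 7): e=[17,42,-7] → .
  covered (5 px):
    . . . . X . . . . .
    . . . . X X . . . .
    . . . . . . X . . .
    . . . . . . . X . .
    . . . . . . . . . .
    . . . . . . . . . .
    . . . . . . . . . .
    . . . . . . . . . .
    . . . . . . . . . .
    . . . . . . . . . .
T2:
  2·area = 2
  edge (3, 10)→(6, 14): d=(3,4) right/bottom  bias=-1
  edge (6, 14)→(1, 8): d=(-5,-6) top-left  bias=+0
  edge (1, 8)→(3, 10): d=(2,2) right/bottom  bias=-1
  covered (0 px):
    . . . . . . . . . .
    . . . . . . . . . .
    . . . . . . . . . .
    . . . . . . . . . .
    . . . . . . . . . .
    . . . . . . . . . .
    . . . . . . . . . .
    . . . . . . . . . .
    . . . . . . . . . .
    . . . . . . . . . .
T3:
  2·area = 36  (B↔C swapped to make it positive)
  edge (14, 12)→(20, 12): d=(6,0) top-left  bias=+0
  edge (20, 12)→(14, 18): d=(-6,6) right/bottom  bias=-1
  edge (14, 18)→(14, 12): d=(0,-6) top-left  bias=+0
    (7,6)@(15, 13): e=[6,24,6] → X
    (8,6)@(17, 13): e=[6,12,18] → X
    (9,6)@(19, 13): e=[6,0,30] → .  [on edge]
    (7,7)@(15, 15): e=[18,12,6] → X
    (8,7)@(17, 15): e=[18,0,18] → .  [on edge]
    (7,8)@(15, 17): e=[30,0,6] → .  [on edge]
    (6,9)@(13, 19): e=[42,0,-6] → .  [on edge]
  covered (3 px):
    . . . . . . . . . .
    . . . . . . . . . .
    . . . . . . . . . .
    . . . . . . . . . .
    . . . . . . . . . .
    . . . . . . . . . .
    . . . . . . . X X .
    . . . . . . . X . .
    . . . . . . . . . .
    . . . . . . . . . .
T4:
  2·area = 116  (B↔C swapped to make it positive)
  edge (0, 9)→(16, 16): d=(16,7) right/bottom  bias=-1
  edge (16, 16)→(4, 18): d=(-12,2) right/bottom  bias=-1
  edge (4, 18)→(0, 9): d=(-4,-9) top-left  bias=+0
    (0,5)@(1, 11): e=[25,90,1] → X
    (1,5)@(3, 11): e=[11,86,19] → X
    (2,5)@(5, 11): e=[-3,82,37] → .
    (0,6)@(1, 13): e=[57,66,-7] → .
    (1,6)@(3, 13): e=[43,62,11] → X
    (2,6)@(5, 13): e=[29,58,29] → X
    (3,6)@(7, 13): e=[15,54,47] → X
    (4,6)@(9, 13): e=[1,50,65] → X
    (5,6)@(11, 13): e=[-13,46,83] → .
    (1,7)@(3, 15): e=[75,38,3] → X
    (5,7)@(11, 15): e=[19,22,75] → X
    (6,7)@(13, 15): e=[5,18,93] → X
  covered (15 px):
    . . . . . . . . . .
    . . . . . . . . . .
    . . . . . . . . . .
    . . . . . . . . . .
    . . . . . . . . . .
    X X . . . . . . . .
    . X X X X . . . . .
    . X X X X X X . . .
    . . X X X . . . . .
    . . . . . . . . . .

Final: "outside"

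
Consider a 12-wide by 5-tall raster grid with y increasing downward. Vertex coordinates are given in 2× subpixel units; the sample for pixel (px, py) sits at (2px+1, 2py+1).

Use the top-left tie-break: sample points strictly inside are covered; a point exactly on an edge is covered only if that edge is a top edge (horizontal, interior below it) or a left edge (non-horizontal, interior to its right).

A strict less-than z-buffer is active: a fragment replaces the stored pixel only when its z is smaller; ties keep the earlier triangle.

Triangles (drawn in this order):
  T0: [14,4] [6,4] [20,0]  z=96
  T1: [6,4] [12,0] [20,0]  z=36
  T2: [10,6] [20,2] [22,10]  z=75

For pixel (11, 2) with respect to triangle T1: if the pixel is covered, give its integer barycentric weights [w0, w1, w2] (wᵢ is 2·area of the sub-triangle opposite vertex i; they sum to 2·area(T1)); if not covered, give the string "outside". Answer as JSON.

T0:
  2·area = 32
  edge (14, 4)→(6, 4): d=(-8,0) right/bottom  bias=-1
  edge (6, 4)→(20, 0): d=(14,-4) top-left  bias=+0
  edge (20, 0)→(14, 4): d=(-6,4) right/bottom  bias=-1
    (8,0)@(17, 1): e=[24,2,6] → X
    (9,0)@(19, 1): e=[24,10,-2] → .
    (5,1)@(11, 3): e=[8,6,18] → X
    (6,1)@(13, 3): e=[8,14,10] → X
    (7,1)@(15, 3): e=[8,22,2] → X
    (8,1)@(17, 3): e=[8,30,-6] → .
    (5,2)@(11, 5): e=[-8,34,6] → .
    (6,2)@(13, 5): e=[-8,42,-2] → .
    (7,2)@(15, 5): e=[-8,50,-10] → .
  covered (4 px):
    . . . . . . . . X . . .
    . . . . . X X X . . . .
    . . . . . . . . . . . .
    . . . . . . . . . . . .
    . . . . . . . . . . . .
T1:
  2·area = 32
  edge (6, 4)→(12, 0): d=(6,-4) top-left  bias=+0
  edge (12, 0)→(20, 0): d=(8,0) top-left  bias=+0
  edge (20, 0)→(6, 4): d=(-14,4) right/bottom  bias=-1
    (5,0)@(11, 1): e=[2,8,22] → X
    (6,0)@(13, 1): e=[10,8,14] → X
    (7,0)@(15, 1): e=[18,8,6] → X
    (8,0)@(17, 1): e=[26,8,-2] → .
    (4,1)@(9, 3): e=[6,24,2] → X
    (5,1)@(11, 3): e=[14,24,-6] → .
    (6,1)@(13, 3): e=[22,24,-14] → .
    (7,1)@(15, 3): e=[30,24,-22] → .
    (4,2)@(9, 5): e=[18,40,-26] → .
  covered (4 px):
    . . . . . X X X . . . .
    . . . . X . . . . . . .
    . . . . . . . . . . . .
    . . . . . . . . . . . .
    . . . . . . . . . . . .
T2:
  2·area = 88
  edge (10, 6)→(20, 2): d=(10,-4) top-left  bias=+0
  edge (20, 2)→(22, 10): d=(2,8) right/bottom  bias=-1
  edge (22, 10)→(10, 6): d=(-12,-4) top-left  bias=+0
    (0,1)@(1, 3): e=[-66,154,0] → .  [on edge]
    (9,1)@(19, 3): e=[6,10,72] → X
    (10,1)@(21, 3): e=[14,-6,80] → .
    (3,2)@(7, 5): e=[-22,110,0] → .  [on edge]
    (6,2)@(13, 5): e=[2,62,24] → X
    (7,2)@(15, 5): e=[10,46,32] → X
    (8,2)@(17, 5): e=[18,30,40] → X
    (10,2)@(21, 5): e=[34,-2,56] → .
    (6,3)@(13, 7): e=[22,66,0] → X  [on edge]
    (10,3)@(21, 7): e=[54,2,32] → X
    (11,3)@(23, 7): e=[62,-14,40] → .
    (6,4)@(13, 9): e=[42,70,-24] → .
    (9,4)@(19, 9): e=[66,22,0] → X  [on edge]
  covered (12 px):
    . . . . . . . . . . . .
    . . . . . . . . . X . .
    . . . . . . X X X X . .
    . . . . . . X X X X X .
    . . . . . . . . . X X .

Final: "outside"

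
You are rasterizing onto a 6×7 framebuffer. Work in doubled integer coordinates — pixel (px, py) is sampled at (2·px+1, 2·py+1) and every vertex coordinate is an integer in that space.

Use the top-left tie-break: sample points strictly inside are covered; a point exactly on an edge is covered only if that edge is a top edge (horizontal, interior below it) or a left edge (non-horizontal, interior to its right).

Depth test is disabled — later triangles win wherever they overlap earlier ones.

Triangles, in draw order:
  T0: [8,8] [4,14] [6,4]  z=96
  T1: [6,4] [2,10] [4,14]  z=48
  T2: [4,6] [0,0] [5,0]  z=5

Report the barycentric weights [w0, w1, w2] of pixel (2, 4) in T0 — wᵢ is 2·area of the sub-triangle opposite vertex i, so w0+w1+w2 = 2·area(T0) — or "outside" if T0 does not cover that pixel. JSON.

T0:
  2·area = 28
  edge (8, 8)→(4, 14): d=(-4,6) right/bottom  bias=-1
  edge (4, 14)→(6, 4): d=(2,-10) top-left  bias=+0
  edge (6, 4)→(8, 8): d=(2,4) right/bottom  bias=-1
    (3,3)@(7, 7): e=[10,16,2] → #
    (4,3)@(9, 7): e=[-2,36,-6] → ·
    (2,4)@(5, 9): e=[14,0,14] → #  [on edge]
    (4,4)@(9, 9): e=[-10,40,-2] → ·
    (2,5)@(5, 11): e=[6,4,18] → #
    (3,5)@(7, 11): e=[-6,24,10] → ·
    (2,6)@(5, 13): e=[-2,8,22] → ·
  covered (4 px):
    · · · · · ·
    · · · · · ·
    · · · · · ·
    · · · # · ·
    · · # # · ·
    · · # · · ·
    · · · · · ·
T1:
  2·area = 28  (B↔C swapped to make it positive)
  edge (6, 4)→(4, 14): d=(-2,10) right/bottom  bias=-1
  edge (4, 14)→(2, 10): d=(-2,-4) top-left  bias=+0
  edge (2, 10)→(6, 4): d=(4,-6) top-left  bias=+0
    (2,3)@(5, 7): e=[4,18,6] → #
    (3,3)@(7, 7): e=[-16,26,18] → ·
    (1,4)@(3, 9): e=[20,6,2] → #
    (2,4)@(5, 9): e=[0,14,14] → ·  [on edge]
    (1,5)@(3, 11): e=[16,2,10] → #
    (2,5)@(5, 11): e=[-4,10,22] → ·
    (1,6)@(3, 13): e=[12,-2,18] → ·
  covered (3 px):
    · · · · · ·
    · · · · · ·
    · · · · · ·
    · · # · · ·
    · # · · · ·
    · # · · · ·
    · · · · · ·
T2:
  2·area = 30
  edge (4, 6)→(0, 0): d=(-4,-6) top-left  bias=+0
  edge (0, 0)→(5, 0): d=(5,0) top-left  bias=+0
  edge (5, 0)→(4, 6): d=(-1,6) right/bottom  bias=-1
    (0,0)@(1, 1): e=[2,5,23] → #
    (1,0)@(3, 1): e=[14,5,11] → #
    (2,0)@(5, 1): e=[26,5,-1] → ·
    (0,1)@(1, 3): e=[-6,15,21] → ·
    (1,1)@(3, 3): e=[6,15,9] → #
    (2,1)@(5, 3): e=[18,15,-3] → ·
    (1,2)@(3, 5): e=[-2,25,7] → ·
  covered (3 px):
    # # · · · ·
    · # · · · ·
    · · · · · ·
    · · · · · ·
    · · · · · ·
    · · · · · ·
    · · · · · ·

Final: [0,14,14]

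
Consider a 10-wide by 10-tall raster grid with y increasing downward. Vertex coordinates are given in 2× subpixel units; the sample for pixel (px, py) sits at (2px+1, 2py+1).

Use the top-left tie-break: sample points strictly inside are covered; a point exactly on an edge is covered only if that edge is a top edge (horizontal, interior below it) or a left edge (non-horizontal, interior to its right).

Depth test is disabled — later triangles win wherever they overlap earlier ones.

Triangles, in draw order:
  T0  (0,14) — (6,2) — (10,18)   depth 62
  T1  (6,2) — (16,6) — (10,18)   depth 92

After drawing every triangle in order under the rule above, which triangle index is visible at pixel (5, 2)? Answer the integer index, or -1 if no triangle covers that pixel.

T0:
  2·area = 144
  edge (0, 14)→(6, 2): d=(6,-12) top-left  bias=+0
  edge (6, 2)→(10, 18): d=(4,16) right/bottom  bias=-1
  edge (10, 18)→(0, 14): d=(-10,-4) top-left  bias=+0
    (2,2)@(5, 5): e=[6,28,110] → #
    (3,2)@(7, 5): e=[30,-4,118] → ·
    (2,3)@(5, 7): e=[18,36,90] → #
    (3,3)@(7, 7): e=[42,4,98] → #
    (4,3)@(9, 7): e=[66,-28,106] → ·
    (1,4)@(3, 9): e=[6,76,62] → #
    (4,4)@(9, 9): e=[78,-20,86] → ·
    (1,5)@(3, 11): e=[18,84,42] → #
    (4,5)@(9, 11): e=[90,-12,66] → ·
    (0,6)@(1, 13): e=[6,124,14] → #
    (4,6)@(9, 13): e=[102,-4,46] → ·
    (0,7)@(1, 15): e=[18,132,-6] → ·
  covered (18 px):
    · · · · · · · · · ·
    · · · · · · · · · ·
    · · # · · · · · · ·
    · · # # · · · · · ·
    · # # # · · · · · ·
    · # # # · · · · · ·
    # # # # · · · · · ·
    · # # # # · · · · ·
    · · · · # · · · · ·
    · · · · · · · · · ·
T1:
  2·area = 144
  edge (6, 2)→(16, 6): d=(10,4) right/bottom  bias=-1
  edge (16, 6)→(10, 18): d=(-6,12) right/bottom  bias=-1
  edge (10, 18)→(6, 2): d=(-4,-16) top-left  bias=+0
    (3,1)@(7, 3): e=[6,126,12] → #
    (4,1)@(9, 3): e=[-2,102,44] → ·
    (3,2)@(7, 5): e=[26,114,4] → #
    (4,2)@(9, 5): e=[18,90,36] → #
    (5,2)@(11, 5): e=[10,66,68] → #
    (6,2)@(13, 5): e=[2,42,100] → #
    (7,2)@(15, 5): e=[-6,18,132] → ·
    (3,3)@(7, 7): e=[46,102,-4] → ·
    (4,3)@(9, 7): e=[38,78,28] → #
    (7,3)@(15, 7): e=[14,6,124] → #
    (8,3)@(17, 7): e=[6,-18,156] → ·
    (4,4)@(9, 9): e=[58,66,20] → #
  covered (18 px):
    · · · · · · · · · ·
    · · · # · · · · · ·
    · · · # # # # · · ·
    · · · · # # # # · ·
    · · · · # # # · · ·
    · · · · # # # · · ·
    · · · · # # · · · ·
    · · · · · # · · · ·
    · · · · · · · · · ·
    · · · · · · · · · ·

Z-buffer (winner per pixel, '.' = empty):
  . . . . . . . . . .
  . . . 1 . . . . . .
  . . 0 1 1 1 1 . . .
  . . 0 0 1 1 1 1 . .
  . 0 0 0 1 1 1 . . .
  . 0 0 0 1 1 1 . . .
  0 0 0 0 1 1 . . . .
  . 0 0 0 0 1 . . . .
  . . . . 0 . . . . .
  . . . . . . . . . .

Answer: 1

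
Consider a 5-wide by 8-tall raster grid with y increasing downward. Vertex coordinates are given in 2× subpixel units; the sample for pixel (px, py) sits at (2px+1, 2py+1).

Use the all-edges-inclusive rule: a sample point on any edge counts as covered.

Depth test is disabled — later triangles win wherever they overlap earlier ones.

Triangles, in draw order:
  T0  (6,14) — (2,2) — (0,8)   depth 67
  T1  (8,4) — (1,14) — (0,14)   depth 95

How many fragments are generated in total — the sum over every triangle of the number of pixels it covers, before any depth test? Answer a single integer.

T0:
  2·area = 48  (B↔C swapped to make it positive)
  edge (6, 14)→(0, 8): d=(-6,-6) inclusive
  edge (0, 8)→(2, 2): d=(2,-6) inclusive
  edge (2, 2)→(6, 14): d=(4,12) inclusive
    (0,2)@(1, 5): e=[24,0,24] → #  [on edge]
    (1,2)@(3, 5): e=[36,12,0] → #  [on edge]
    (2,2)@(5, 5): e=[48,24,-24] → ·
    (0,3)@(1, 7): e=[12,4,32] → #
    (2,3)@(5, 7): e=[36,28,-16] → ·
    (0,4)@(1, 9): e=[0,8,40] → #  [on edge]
    (2,4)@(5, 9): e=[24,32,-8] → ·
    (0,5)@(1, 11): e=[-12,12,48] → ·
    (1,5)@(3, 11): e=[0,24,24] → #  [on edge]
    (2,5)@(5, 11): e=[12,36,0] → #  [on edge]
    (3,5)@(7, 11): e=[24,48,-24] → ·
    (1,6)@(3, 13): e=[-12,28,32] → ·
    (2,6)@(5, 13): e=[0,40,8] → #  [on edge]
    (3,7)@(7, 15): e=[0,56,-8] → ·  [on edge]
  covered (9 px):
    · · · · ·
    · · · · ·
    # # · · ·
    # # · · ·
    # # · · ·
    · # # · ·
    · · # · ·
    · · · · ·
T1:
  2·area = 10
  edge (8, 4)→(1, 14): d=(-7,10) inclusive
  edge (1, 14)→(0, 14): d=(-1,0) inclusive
  edge (0, 14)→(8, 4): d=(8,-10) inclusive
    (1,5)@(3, 11): e=[1,3,6] → #
    (2,5)@(5, 11): e=[-19,3,26] → ·
    (0,6)@(1, 13): e=[7,1,2] → #
    (1,6)@(3, 13): e=[-13,1,22] → ·
    (0,7)@(1, 15): e=[-7,-1,18] → ·
  covered (2 px):
    · · · · ·
    · · · · ·
    · · · · ·
    · · · · ·
    · · · · ·
    · # · · ·
    # · · · ·
    · · · · ·

Result: 11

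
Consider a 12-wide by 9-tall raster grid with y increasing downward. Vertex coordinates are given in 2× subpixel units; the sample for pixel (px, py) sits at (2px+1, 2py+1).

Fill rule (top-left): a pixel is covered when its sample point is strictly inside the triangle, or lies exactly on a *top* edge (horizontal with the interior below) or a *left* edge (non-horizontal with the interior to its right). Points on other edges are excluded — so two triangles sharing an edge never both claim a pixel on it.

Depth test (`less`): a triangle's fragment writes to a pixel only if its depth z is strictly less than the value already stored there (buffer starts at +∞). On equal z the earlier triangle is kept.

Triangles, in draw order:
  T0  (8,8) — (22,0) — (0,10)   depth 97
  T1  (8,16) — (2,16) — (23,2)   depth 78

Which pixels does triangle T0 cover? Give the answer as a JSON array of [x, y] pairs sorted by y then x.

T0:
  2·area = 36  (B↔C swapped to make it positive)
  edge (8, 8)→(0, 10): d=(-8,2) right/bottom  bias=-1
  edge (0, 10)→(22, 0): d=(22,-10) top-left  bias=+0
  edge (22, 0)→(8, 8): d=(-14,8) right/bottom  bias=-1
    (5,2)@(11, 5): e=[18,0,18] → █  [on edge]
    (6,2)@(13, 5): e=[14,20,2] → █
    (7,2)@(15, 5): e=[10,40,-14] → ·
    (3,3)@(7, 7): e=[10,4,22] → █
    (4,3)@(9, 7): e=[6,24,6] → █
    (5,3)@(11, 7): e=[2,44,-10] → ·
    (6,3)@(13, 7): e=[-2,64,-26] → ·
    (1,4)@(3, 9): e=[2,8,26] → █
    (2,4)@(5, 9): e=[-2,28,10] → ·
    (3,4)@(7, 9): e=[-6,48,-6] → ·
    (4,4)@(9, 9): e=[-10,68,-22] → ·
    (1,5)@(3, 11): e=[-14,52,-2] → ·
  covered (5 px):
    · · · · · · · · · · · ·
    · · · · · · · · · · · ·
    · · · · · █ █ · · · · ·
    · · · █ █ · · · · · · ·
    · █ · · · · · · · · · ·
    · · · · · · · · · · · ·
    · · · · · · · · · · · ·
    · · · · · · · · · · · ·
    · · · · · · · · · · · ·
T1:
  2·area = 84
  edge (8, 16)→(2, 16): d=(-6,0) right/bottom  bias=-1
  edge (2, 16)→(23, 2): d=(21,-14) top-left  bias=+0
  edge (23, 2)→(8, 16): d=(-15,14) right/bottom  bias=-1
    (9,2)@(19, 5): e=[66,7,11] → █
    (10,2)@(21, 5): e=[66,35,-17] → ·
    (8,3)@(17, 7): e=[54,21,9] → █
    (9,3)@(19, 7): e=[54,49,-19] → ·
    (6,4)@(13, 9): e=[42,7,35] → █
    (7,4)@(15, 9): e=[42,35,7] → █
    (8,4)@(17, 9): e=[42,63,-21] → ·
    (5,5)@(11, 11): e=[30,21,33] → █
    (7,5)@(15, 11): e=[30,77,-23] → ·
    (3,6)@(7, 13): e=[18,7,59] → █
    (4,6)@(9, 13): e=[18,35,31] → █
    (6,6)@(13, 13): e=[18,91,-25] → ·
  covered (12 px):
    · · · · · · · · · · · ·
    · · · · · · · · · · · ·
    · · · · · · · · · █ · ·
    · · · · · · · · █ · · ·
    · · · · · · █ █ · · · ·
    · · · · · █ █ · · · · ·
    · · · █ █ █ · · · · · ·
    · · █ █ █ · · · · · · ·
    · · · · · · · · · · · ·

Result: [[5,2],[6,2],[3,3],[4,3],[1,4]]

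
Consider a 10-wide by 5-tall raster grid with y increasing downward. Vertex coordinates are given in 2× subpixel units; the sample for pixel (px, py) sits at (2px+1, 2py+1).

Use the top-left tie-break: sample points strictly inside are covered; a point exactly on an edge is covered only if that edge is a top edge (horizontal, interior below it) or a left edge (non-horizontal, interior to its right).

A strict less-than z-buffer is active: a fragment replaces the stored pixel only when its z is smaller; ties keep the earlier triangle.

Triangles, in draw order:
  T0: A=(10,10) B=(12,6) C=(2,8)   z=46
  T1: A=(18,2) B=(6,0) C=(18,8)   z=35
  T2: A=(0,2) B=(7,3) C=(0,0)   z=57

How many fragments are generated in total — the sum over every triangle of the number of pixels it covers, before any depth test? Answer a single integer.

T0:
  2·area = 36  (B↔C swapped to make it positive)
  edge (10, 10)→(2, 8): d=(-8,-2) top-left  bias=+0
  edge (2, 8)→(12, 6): d=(10,-2) top-left  bias=+0
  edge (12, 6)→(10, 10): d=(-2,4) right/bottom  bias=-1
    (8,2)@(17, 5): e=[54,0,-18] → ·  [on edge]
    (3,3)@(7, 7): e=[18,0,18] → █  [on edge]
    (4,3)@(9, 7): e=[22,4,10] → █
    (5,3)@(11, 7): e=[26,8,2] → █
    (6,3)@(13, 7): e=[30,12,-6] → ·
    (3,4)@(7, 9): e=[2,20,14] → █
    (5,4)@(11, 9): e=[10,28,-2] → ·
  covered (5 px):
    · · · · · · · · · ·
    · · · · · · · · · ·
    · · · · · · · · · ·
    · · · █ █ █ · · · ·
    · · · █ █ · · · · ·
T1:
  2·area = 72  (B↔C swapped to make it positive)
  edge (18, 2)→(18, 8): d=(0,6) right/bottom  bias=-1
  edge (18, 8)→(6, 0): d=(-12,-8) top-left  bias=+0
  edge (6, 0)→(18, 2): d=(12,2) right/bottom  bias=-1
    (4,0)@(9, 1): e=[54,12,6] → █
    (5,0)@(11, 1): e=[42,28,2] → █
    (6,0)@(13, 1): e=[30,44,-2] → ·
    (4,1)@(9, 3): e=[54,-12,30] → ·
    (5,1)@(11, 3): e=[42,4,26] → █
    (6,1)@(13, 3): e=[30,20,22] → █
    (7,1)@(15, 3): e=[18,36,18] → █
    (8,1)@(17, 3): e=[6,52,14] → █
    (9,1)@(19, 3): e=[-6,68,10] → ·
    (5,2)@(11, 5): e=[42,-20,50] → ·
    (6,2)@(13, 5): e=[30,-4,46] → ·
    (7,2)@(15, 5): e=[18,12,42] → █
  covered (9 px):
    · · · · █ █ · · · ·
    · · · · · █ █ █ █ ·
    · · · · · · · █ █ ·
    · · · · · · · · █ ·
    · · · · · · · · · ·
T2:
  2·area = 14  (B↔C swapped to make it positive)
  edge (0, 2)→(0, 0): d=(0,-2) top-left  bias=+0
  edge (0, 0)→(7, 3): d=(7,3) right/bottom  bias=-1
  edge (7, 3)→(0, 2): d=(-7,-1) top-left  bias=+0
    (0,0)@(1, 1): e=[2,4,8] → █
    (1,0)@(3, 1): e=[6,-2,10] → ·
    (0,1)@(1, 3): e=[2,18,-6] → ·
    (3,1)@(7, 3): e=[14,0,0] → ·  [on edge]
  covered (1 px):
    █ · · · · · · · · ·
    · · · · · · · · · ·
    · · · · · · · · · ·
    · · · · · · · · · ·
    · · · · · · · · · ·

Result: 15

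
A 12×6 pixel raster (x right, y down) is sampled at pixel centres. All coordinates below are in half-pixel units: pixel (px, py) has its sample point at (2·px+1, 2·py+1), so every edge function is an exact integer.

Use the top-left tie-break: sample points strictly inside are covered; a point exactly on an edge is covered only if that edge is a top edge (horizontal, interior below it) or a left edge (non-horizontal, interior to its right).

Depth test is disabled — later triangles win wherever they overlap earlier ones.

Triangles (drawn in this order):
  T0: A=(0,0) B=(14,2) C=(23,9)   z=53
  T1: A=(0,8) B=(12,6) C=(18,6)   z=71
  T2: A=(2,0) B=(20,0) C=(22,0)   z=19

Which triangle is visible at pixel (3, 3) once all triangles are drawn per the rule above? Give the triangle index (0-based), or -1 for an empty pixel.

T0:
  2·area = 80
  edge (0, 0)→(14, 2): d=(14,2) right/bottom  bias=-1
  edge (14, 2)→(23, 9): d=(9,7) right/bottom  bias=-1
  edge (23, 9)→(0, 0): d=(-23,-9) top-left  bias=+0
    (1,0)@(3, 1): e=[8,68,4] → #
    (2,0)@(5, 1): e=[4,54,22] → #
    (3,0)@(7, 1): e=[0,40,40] → ·  [on edge]
    (1,1)@(3, 3): e=[36,86,-42] → ·
    (2,1)@(5, 3): e=[32,72,-24] → ·
    (4,1)@(9, 3): e=[24,44,12] → #
    (5,1)@(11, 3): e=[20,30,30] → #
    (6,1)@(13, 3): e=[16,16,48] → #
    (7,1)@(15, 3): e=[12,2,66] → #
    (8,1)@(17, 3): e=[8,-12,84] → ·
    (10,1)@(21, 3): e=[0,-40,120] → ·  [on edge]
    (4,2)@(9, 5): e=[52,62,-34] → ·
    (11,4)@(23, 9): e=[80,0,0] → ·  [on edge]
  covered (10 px):
    · # # · · · · · · · · ·
    · · · · # # # # · · · ·
    · · · · · · # # # · · ·
    · · · · · · · · · # · ·
    · · · · · · · · · · · ·
    · · · · · · · · · · · ·
T1:
  2·area = 12
  edge (0, 8)→(12, 6): d=(12,-2) top-left  bias=+0
  edge (12, 6)→(18, 6): d=(6,0) top-left  bias=+0
  edge (18, 6)→(0, 8): d=(-18,2) right/bottom  bias=-1
    (3,3)@(7, 7): e=[2,6,4] → #
    (4,3)@(9, 7): e=[6,6,0] → ·  [on edge]
    (3,4)@(7, 9): e=[26,18,-32] → ·
  covered (1 px):
    · · · · · · · · · · · ·
    · · · · · · · · · · · ·
    · · · · · · · · · · · ·
    · · · # · · · · · · · ·
    · · · · · · · · · · · ·
    · · · · · · · · · · · ·
T2:
  degenerate (2·area = 0) — covers nothing

Z-buffer (winner per pixel, '.' = empty):
  . 0 0 . . . . . . . . .
  . . . . 0 0 0 0 . . . .
  . . . . . . 0 0 0 . . .
  . . . 1 . . . . . 0 . .
  . . . . . . . . . . . .
  . . . . . . . . . . . .

Result: 1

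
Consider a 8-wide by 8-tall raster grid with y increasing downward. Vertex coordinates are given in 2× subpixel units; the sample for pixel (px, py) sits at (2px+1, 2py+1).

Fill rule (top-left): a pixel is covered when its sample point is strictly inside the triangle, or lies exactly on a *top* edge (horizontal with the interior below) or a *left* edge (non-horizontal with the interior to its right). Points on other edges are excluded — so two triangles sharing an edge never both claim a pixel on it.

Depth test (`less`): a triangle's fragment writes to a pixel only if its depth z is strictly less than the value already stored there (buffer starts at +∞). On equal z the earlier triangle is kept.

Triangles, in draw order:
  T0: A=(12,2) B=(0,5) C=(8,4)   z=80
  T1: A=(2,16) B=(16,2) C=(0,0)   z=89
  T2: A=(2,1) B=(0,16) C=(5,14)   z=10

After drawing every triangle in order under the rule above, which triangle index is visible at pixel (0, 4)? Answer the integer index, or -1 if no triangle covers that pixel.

T0:
  2·area = 12  (B↔C swapped to make it positive)
  edge (12, 2)→(8, 4): d=(-4,2) right/bottom  bias=-1
  edge (8, 4)→(0, 5): d=(-8,1) right/bottom  bias=-1
  edge (0, 5)→(12, 2): d=(12,-3) top-left  bias=+0
    (4,1)@(9, 3): e=[2,7,3] → █
    (5,1)@(11, 3): e=[-2,5,9] → ·
    (4,2)@(9, 5): e=[-6,-9,27] → ·
  covered (1 px):
    · · · · · · · ·
    · · · · █ · · ·
    · · · · · · · ·
    · · · · · · · ·
    · · · · · · · ·
    · · · · · · · ·
    · · · · · · · ·
    · · · · · · · ·
T1:
  2·area = 252  (B↔C swapped to make it positive)
  edge (2, 16)→(0, 0): d=(-2,-16) top-left  bias=+0
  edge (0, 0)→(16, 2): d=(16,2) right/bottom  bias=-1
  edge (16, 2)→(2, 16): d=(-14,14) right/bottom  bias=-1
    (0,0)@(1, 1): e=[14,14,224] → █
    (1,0)@(3, 1): e=[46,10,196] → █
    (2,0)@(5, 1): e=[78,6,168] → █
    (3,0)@(7, 1): e=[110,2,140] → █
    (4,0)@(9, 1): e=[142,-2,112] → ·
    (0,1)@(1, 3): e=[10,46,196] → █
    (4,1)@(9, 3): e=[138,30,84] → █
    (5,1)@(11, 3): e=[170,26,56] → █
    (6,1)@(13, 3): e=[202,22,28] → █
    (7,1)@(15, 3): e=[234,18,0] → ·  [on edge]
    (0,2)@(1, 5): e=[6,78,168] → █
    (6,2)@(13, 5): e=[198,54,0] → ·  [on edge]
    (5,3)@(11, 7): e=[162,90,0] → ·  [on edge]
    (4,4)@(9, 9): e=[126,126,0] → ·  [on edge]
    (3,5)@(7, 11): e=[90,162,0] → ·  [on edge]
    (2,6)@(5, 13): e=[54,198,0] → ·  [on edge]
    (1,7)@(3, 15): e=[18,234,0] → ·  [on edge]
  covered (28 px):
    █ █ █ █ · · · ·
    █ █ █ █ █ █ █ ·
    █ █ █ █ █ █ · ·
    █ █ █ █ █ · · ·
    · █ █ █ · · · ·
    · █ █ · · · · ·
    · █ · · · · · ·
    · · · · · · · ·
T2:
  2·area = 71  (B↔C swapped to make it positive)
  edge (2, 1)→(5, 14): d=(3,13) right/bottom  bias=-1
  edge (5, 14)→(0, 16): d=(-5,2) right/bottom  bias=-1
  edge (0, 16)→(2, 1): d=(2,-15) top-left  bias=+0
    (1,3)@(3, 7): e=[5,39,27] → █
    (2,3)@(5, 7): e=[-21,35,57] → ·
    (0,4)@(1, 9): e=[37,33,1] → █
    (2,4)@(5, 9): e=[-15,25,61] → ·
    (0,5)@(1, 11): e=[43,23,5] → █
    (2,5)@(5, 11): e=[-9,15,65] → ·
    (0,6)@(1, 13): e=[49,13,9] → █
    (2,6)@(5, 13): e=[-3,5,69] → ·
    (0,7)@(1, 15): e=[55,3,13] → █
    (1,7)@(3, 15): e=[29,-1,43] → ·
  covered (8 px):
    · · · · · · · ·
    · · · · · · · ·
    · · · · · · · ·
    · █ · · · · · ·
    █ █ · · · · · ·
    █ █ · · · · · ·
    █ █ · · · · · ·
    █ · · · · · · ·

Z-buffer (winner per pixel, '.' = empty):
  1 1 1 1 . . . .
  1 1 1 1 0 1 1 .
  1 1 1 1 1 1 . .
  1 2 1 1 1 . . .
  2 2 1 1 . . . .
  2 2 1 . . . . .
  2 2 . . . . . .
  2 . . . . . . .

Answer: 2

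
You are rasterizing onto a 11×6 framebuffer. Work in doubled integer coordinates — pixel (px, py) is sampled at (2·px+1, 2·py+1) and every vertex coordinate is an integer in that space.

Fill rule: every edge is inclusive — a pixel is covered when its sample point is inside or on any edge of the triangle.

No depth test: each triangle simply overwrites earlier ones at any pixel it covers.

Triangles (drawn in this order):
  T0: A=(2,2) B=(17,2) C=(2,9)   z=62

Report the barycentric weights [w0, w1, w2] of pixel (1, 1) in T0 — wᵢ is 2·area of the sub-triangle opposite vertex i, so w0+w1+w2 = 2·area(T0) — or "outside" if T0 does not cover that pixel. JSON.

T0:
  2·area = 105
  edge (2, 2)→(17, 2): d=(15,0) inclusive
  edge (17, 2)→(2, 9): d=(-15,7) inclusive
  edge (2, 9)→(2, 2): d=(0,-7) inclusive
    (1,1)@(3, 3): e=[15,83,7] → █
    (2,1)@(5, 3): e=[15,69,21] → █
    (3,1)@(7, 3): e=[15,55,35] → █
    (4,1)@(9, 3): e=[15,41,49] → █
    (5,1)@(11, 3): e=[15,27,63] → █
    (6,1)@(13, 3): e=[15,13,77] → █
    (7,1)@(15, 3): e=[15,-1,91] → ·
    (1,2)@(3, 5): e=[45,53,7] → █
    (5,2)@(11, 5): e=[45,-3,63] → ·
    (6,2)@(13, 5): e=[45,-17,77] → ·
    (1,3)@(3, 7): e=[75,23,7] → █
    (3,3)@(7, 7): e=[75,-5,35] → ·
  covered (12 px):
    · · · · · · · · · · ·
    · █ █ █ █ █ █ · · · ·
    · █ █ █ █ · · · · · ·
    · █ █ · · · · · · · ·
    · · · · · · · · · · ·
    · · · · · · · · · · ·

Final: [83,7,15]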